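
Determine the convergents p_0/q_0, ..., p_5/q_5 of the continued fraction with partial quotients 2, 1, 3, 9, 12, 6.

2/1, 3/1, 11/4, 102/37, 1235/448, 7512/2725

Using the convergent recurrence p_i = a_i*p_{i-1} + p_{i-2}, q_i = a_i*q_{i-1} + q_{i-2} with p_{-2}=0, p_{-1}=1, q_{-2}=1, q_{-1}=0:
  i=0: a_0=2, p_0 = 2*1 + 0 = 2, q_0 = 2*0 + 1 = 1.
  i=1: a_1=1, p_1 = 1*2 + 1 = 3, q_1 = 1*1 + 0 = 1.
  i=2: a_2=3, p_2 = 3*3 + 2 = 11, q_2 = 3*1 + 1 = 4.
  i=3: a_3=9, p_3 = 9*11 + 3 = 102, q_3 = 9*4 + 1 = 37.
  i=4: a_4=12, p_4 = 12*102 + 11 = 1235, q_4 = 12*37 + 4 = 448.
  i=5: a_5=6, p_5 = 6*1235 + 102 = 7512, q_5 = 6*448 + 37 = 2725.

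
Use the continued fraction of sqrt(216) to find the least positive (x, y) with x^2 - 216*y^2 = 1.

(x, y) = (485, 33)

First expand sqrt(216) as a continued fraction. With x_i = (sqrt(216) + m_i)/d_i and (m_0, d_0) = (0, 1): a_0 = floor(sqrt(216)) = 14, since 14^2 = 196 <= 216 < 225 = 15^2.
Iterate m_{i+1} = d_i*a_i - m_i, d_{i+1} = (216 - m_{i+1}^2)/d_i, a_{i+1} = floor((a_0 + m_{i+1})/d_{i+1}):
  m_1 = 1*14 - 0 = 14, d_1 = (216 - 14^2)/1 = 20/1 = 20, a_1 = floor((14 + 14)/20) = 1.
  m_2 = 20*1 - 14 = 6, d_2 = (216 - 6^2)/20 = 180/20 = 9, a_2 = floor((14 + 6)/9) = 2.
  m_3 = 9*2 - 6 = 12, d_3 = (216 - 12^2)/9 = 72/9 = 8, a_3 = floor((14 + 12)/8) = 3.
  m_4 = 8*3 - 12 = 12, d_4 = (216 - 12^2)/8 = 72/8 = 9, a_4 = floor((14 + 12)/9) = 2.
  m_5 = 9*2 - 12 = 6, d_5 = (216 - 6^2)/9 = 180/9 = 20, a_5 = floor((14 + 6)/20) = 1.
  m_6 = 20*1 - 6 = 14, d_6 = (216 - 14^2)/20 = 20/20 = 1, a_6 = floor((14 + 14)/1) = 28.
  m_7 = 1*28 - 14 = 14, d_7 = (216 - 14^2)/1 = 20/1 = 20: (m_7, d_7) = (m_1, d_1) = (14, 20), so from here the quotients repeat a_1, ..., a_6; the period length is 6.
So sqrt(216) = [14; (1, 2, 3, 2, 1, 28)] with period length k = 6.
k is even, so the fundamental solution of x^2 - 216y^2 = 1 is (p_{k-1}, q_{k-1}) = (p_5, q_5); compute convergents through index 5.
Convergents (p_i = a_i*p_{i-1} + p_{i-2}, q_i = a_i*q_{i-1} + q_{i-2} with p_{-2}=0, p_{-1}=1, q_{-2}=1, q_{-1}=0):
  i=0: a_0=14, p_0 = 14*1 + 0 = 14, q_0 = 14*0 + 1 = 1.
  i=1: a_1=1, p_1 = 1*14 + 1 = 15, q_1 = 1*1 + 0 = 1.
  i=2: a_2=2, p_2 = 2*15 + 14 = 44, q_2 = 2*1 + 1 = 3.
  i=3: a_3=3, p_3 = 3*44 + 15 = 147, q_3 = 3*3 + 1 = 10.
  i=4: a_4=2, p_4 = 2*147 + 44 = 338, q_4 = 2*10 + 3 = 23.
  i=5: a_5=1, p_5 = 1*338 + 147 = 485, q_5 = 1*23 + 10 = 33.
Check: 485^2 - 216*33^2 = 235225 - 235224 = 1, so (x, y) = (485, 33) solves the equation, and by the theorem it is the least positive solution.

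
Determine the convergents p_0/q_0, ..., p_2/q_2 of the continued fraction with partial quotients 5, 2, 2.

Using the convergent recurrence p_i = a_i*p_{i-1} + p_{i-2}, q_i = a_i*q_{i-1} + q_{i-2} with p_{-2}=0, p_{-1}=1, q_{-2}=1, q_{-1}=0:
  i=0: a_0=5, p_0 = 5*1 + 0 = 5, q_0 = 5*0 + 1 = 1.
  i=1: a_1=2, p_1 = 2*5 + 1 = 11, q_1 = 2*1 + 0 = 2.
  i=2: a_2=2, p_2 = 2*11 + 5 = 27, q_2 = 2*2 + 1 = 5.

5/1, 11/2, 27/5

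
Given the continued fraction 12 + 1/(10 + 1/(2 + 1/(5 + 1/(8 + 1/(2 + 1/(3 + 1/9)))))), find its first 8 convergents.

12/1, 121/10, 254/21, 1391/115, 11382/941, 24155/1997, 83847/6932, 778778/64385

Using the convergent recurrence p_i = a_i*p_{i-1} + p_{i-2}, q_i = a_i*q_{i-1} + q_{i-2} with p_{-2}=0, p_{-1}=1, q_{-2}=1, q_{-1}=0:
  i=0: a_0=12, p_0 = 12*1 + 0 = 12, q_0 = 12*0 + 1 = 1.
  i=1: a_1=10, p_1 = 10*12 + 1 = 121, q_1 = 10*1 + 0 = 10.
  i=2: a_2=2, p_2 = 2*121 + 12 = 254, q_2 = 2*10 + 1 = 21.
  i=3: a_3=5, p_3 = 5*254 + 121 = 1391, q_3 = 5*21 + 10 = 115.
  i=4: a_4=8, p_4 = 8*1391 + 254 = 11382, q_4 = 8*115 + 21 = 941.
  i=5: a_5=2, p_5 = 2*11382 + 1391 = 24155, q_5 = 2*941 + 115 = 1997.
  i=6: a_6=3, p_6 = 3*24155 + 11382 = 83847, q_6 = 3*1997 + 941 = 6932.
  i=7: a_7=9, p_7 = 9*83847 + 24155 = 778778, q_7 = 9*6932 + 1997 = 64385.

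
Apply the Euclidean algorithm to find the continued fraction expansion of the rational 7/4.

Run the Euclidean algorithm on 7 and 4; the successive quotients are the partial quotients a_0, a_1, ... (each step inverts the fractional part left over by the previous one):
  7 = 1*4 + 3, so a_0 = 1.
  4 = 1*3 + 1, so a_1 = 1.
  3 = 3*1 + 0, so a_2 = 3.
The remainder reaches 0 after 3 divisions, so the expansion has 3 partial quotients, read off in order.

[1; 1, 3]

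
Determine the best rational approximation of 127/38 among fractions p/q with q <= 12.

Expand x = 127/38 as a continued fraction with the Euclidean algorithm:
  127 = 3*38 + 13, so a_0 = 3.
  38 = 2*13 + 12, so a_1 = 2.
  13 = 1*12 + 1, so a_2 = 1.
  12 = 12*1 + 0, so a_3 = 12.
so x = [3; 2, 1, 12].
Convergents (p_i = a_i*p_{i-1} + p_{i-2}, q_i = a_i*q_{i-1} + q_{i-2} with p_{-2}=0, p_{-1}=1, q_{-2}=1, q_{-1}=0), until the denominator exceeds 12:
  i=0: a_0=3, p_0 = 3*1 + 0 = 3, q_0 = 3*0 + 1 = 1.
  i=1: a_1=2, p_1 = 2*3 + 1 = 7, q_1 = 2*1 + 0 = 2.
  i=2: a_2=1, p_2 = 1*7 + 3 = 10, q_2 = 1*2 + 1 = 3.
  i=3: a_3=12, p_3 = 12*10 + 7 = 127, q_3 = 12*3 + 2 = 38.
q_3 = 38 > 12, so the last convergent with denominator <= 12 is p_2/q_2 = 10/3.
The closest fraction with denominator <= 12 is either p_2/q_2 or the intermediate fraction (k*p_2 + p_1)/(k*q_2 + q_1) with the largest k >= 1 whose denominator stays <= 12; these approach x as k grows, and every other convergent or intermediate fraction in range is farther away.
Largest k: floor((12 - q_1)/q_2) = floor((12 - 2)/3) = 3.
That gives (3*10 + 7)/(3*3 + 2) = 37/11.
Compare the errors: |x - 10/3| = |127*3 - 10*38|/(38*3) = 1/114, and |x - 37/11| = |127*11 - 37*38|/(38*11) = 9/418.
Cross-multiplying, 1*418 = 418 < 1026 = 9*114, so 1/114 is smaller: the convergent 10/3 is closer to x than 37/11.

10/3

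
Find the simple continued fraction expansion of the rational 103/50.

[2; 16, 1, 2]

Run the Euclidean algorithm on 103 and 50; the successive quotients are the partial quotients a_0, a_1, ... (each step inverts the fractional part left over by the previous one):
  103 = 2*50 + 3, so a_0 = 2.
  50 = 16*3 + 2, so a_1 = 16.
  3 = 1*2 + 1, so a_2 = 1.
  2 = 2*1 + 0, so a_3 = 2.
The remainder reaches 0 after 4 divisions, so the expansion has 4 partial quotients, read off in order.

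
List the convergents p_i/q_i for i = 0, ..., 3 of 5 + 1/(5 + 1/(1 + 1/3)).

5/1, 26/5, 31/6, 119/23

Using the convergent recurrence p_i = a_i*p_{i-1} + p_{i-2}, q_i = a_i*q_{i-1} + q_{i-2} with p_{-2}=0, p_{-1}=1, q_{-2}=1, q_{-1}=0:
  i=0: a_0=5, p_0 = 5*1 + 0 = 5, q_0 = 5*0 + 1 = 1.
  i=1: a_1=5, p_1 = 5*5 + 1 = 26, q_1 = 5*1 + 0 = 5.
  i=2: a_2=1, p_2 = 1*26 + 5 = 31, q_2 = 1*5 + 1 = 6.
  i=3: a_3=3, p_3 = 3*31 + 26 = 119, q_3 = 3*6 + 5 = 23.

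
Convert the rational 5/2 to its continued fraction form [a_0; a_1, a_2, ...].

Run the Euclidean algorithm on 5 and 2; the successive quotients are the partial quotients a_0, a_1, ... (each step inverts the fractional part left over by the previous one):
  5 = 2*2 + 1, so a_0 = 2.
  2 = 2*1 + 0, so a_1 = 2.
The remainder reaches 0 after 2 divisions, so the expansion has 2 partial quotients, read off in order.

[2; 2]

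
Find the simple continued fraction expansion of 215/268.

[0; 1, 4, 17, 1, 2]

Run the Euclidean algorithm on 215 and 268; the successive quotients are the partial quotients a_0, a_1, ... (each step inverts the fractional part left over by the previous one):
  215 = 0*268 + 215, so a_0 = 0.
  268 = 1*215 + 53, so a_1 = 1.
  215 = 4*53 + 3, so a_2 = 4.
  53 = 17*3 + 2, so a_3 = 17.
  3 = 1*2 + 1, so a_4 = 1.
  2 = 2*1 + 0, so a_5 = 2.
The remainder reaches 0 after 6 divisions, so the expansion has 6 partial quotients, read off in order.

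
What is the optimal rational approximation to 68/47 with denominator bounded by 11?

Expand x = 68/47 as a continued fraction with the Euclidean algorithm:
  68 = 1*47 + 21, so a_0 = 1.
  47 = 2*21 + 5, so a_1 = 2.
  21 = 4*5 + 1, so a_2 = 4.
  5 = 5*1 + 0, so a_3 = 5.
so x = [1; 2, 4, 5].
Convergents (p_i = a_i*p_{i-1} + p_{i-2}, q_i = a_i*q_{i-1} + q_{i-2} with p_{-2}=0, p_{-1}=1, q_{-2}=1, q_{-1}=0), until the denominator exceeds 11:
  i=0: a_0=1, p_0 = 1*1 + 0 = 1, q_0 = 1*0 + 1 = 1.
  i=1: a_1=2, p_1 = 2*1 + 1 = 3, q_1 = 2*1 + 0 = 2.
  i=2: a_2=4, p_2 = 4*3 + 1 = 13, q_2 = 4*2 + 1 = 9.
  i=3: a_3=5, p_3 = 5*13 + 3 = 68, q_3 = 5*9 + 2 = 47.
q_3 = 47 > 11, so the last convergent with denominator <= 11 is p_2/q_2 = 13/9.
The closest fraction with denominator <= 11 is either p_2/q_2 or the intermediate fraction (k*p_2 + p_1)/(k*q_2 + q_1) with the largest k >= 1 whose denominator stays <= 11; these approach x as k grows, and every other convergent or intermediate fraction in range is farther away.
Largest k: floor((11 - q_1)/q_2) = floor((11 - 2)/9) = 1.
That gives (1*13 + 3)/(1*9 + 2) = 16/11.
Compare the errors: |x - 13/9| = |68*9 - 13*47|/(47*9) = 1/423, and |x - 16/11| = |68*11 - 16*47|/(47*11) = 4/517.
Cross-multiplying, 1*517 = 517 < 1692 = 4*423, so 1/423 is smaller: the convergent 13/9 is closer to x than 16/11.

13/9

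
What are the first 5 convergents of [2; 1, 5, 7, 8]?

2/1, 3/1, 17/6, 122/43, 993/350

Using the convergent recurrence p_i = a_i*p_{i-1} + p_{i-2}, q_i = a_i*q_{i-1} + q_{i-2} with p_{-2}=0, p_{-1}=1, q_{-2}=1, q_{-1}=0:
  i=0: a_0=2, p_0 = 2*1 + 0 = 2, q_0 = 2*0 + 1 = 1.
  i=1: a_1=1, p_1 = 1*2 + 1 = 3, q_1 = 1*1 + 0 = 1.
  i=2: a_2=5, p_2 = 5*3 + 2 = 17, q_2 = 5*1 + 1 = 6.
  i=3: a_3=7, p_3 = 7*17 + 3 = 122, q_3 = 7*6 + 1 = 43.
  i=4: a_4=8, p_4 = 8*122 + 17 = 993, q_4 = 8*43 + 6 = 350.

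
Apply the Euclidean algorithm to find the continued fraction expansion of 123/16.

Run the Euclidean algorithm on 123 and 16; the successive quotients are the partial quotients a_0, a_1, ... (each step inverts the fractional part left over by the previous one):
  123 = 7*16 + 11, so a_0 = 7.
  16 = 1*11 + 5, so a_1 = 1.
  11 = 2*5 + 1, so a_2 = 2.
  5 = 5*1 + 0, so a_3 = 5.
The remainder reaches 0 after 4 divisions, so the expansion has 4 partial quotients, read off in order.

[7; 1, 2, 5]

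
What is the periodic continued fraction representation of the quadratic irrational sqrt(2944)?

[54; (3, 1, 6, 2, 15, 27, 15, 2, 6, 1, 3, 108)]

Write x_i = (sqrt(2944) + m_i)/d_i with (m_0, d_0) = (0, 1). a_0 = floor(sqrt(2944)) = 54, since 54^2 = 2916 <= 2944 < 3025 = 55^2.
Iterate m_{i+1} = d_i*a_i - m_i, d_{i+1} = (2944 - m_{i+1}^2)/d_i, a_{i+1} = floor((a_0 + m_{i+1})/d_{i+1}):
  m_1 = 1*54 - 0 = 54, d_1 = (2944 - 54^2)/1 = 28/1 = 28, a_1 = floor((54 + 54)/28) = 3.
  m_2 = 28*3 - 54 = 30, d_2 = (2944 - 30^2)/28 = 2044/28 = 73, a_2 = floor((54 + 30)/73) = 1.
  m_3 = 73*1 - 30 = 43, d_3 = (2944 - 43^2)/73 = 1095/73 = 15, a_3 = floor((54 + 43)/15) = 6.
  m_4 = 15*6 - 43 = 47, d_4 = (2944 - 47^2)/15 = 735/15 = 49, a_4 = floor((54 + 47)/49) = 2.
  m_5 = 49*2 - 47 = 51, d_5 = (2944 - 51^2)/49 = 343/49 = 7, a_5 = floor((54 + 51)/7) = 15.
  m_6 = 7*15 - 51 = 54, d_6 = (2944 - 54^2)/7 = 28/7 = 4, a_6 = floor((54 + 54)/4) = 27.
  m_7 = 4*27 - 54 = 54, d_7 = (2944 - 54^2)/4 = 28/4 = 7, a_7 = floor((54 + 54)/7) = 15.
  m_8 = 7*15 - 54 = 51, d_8 = (2944 - 51^2)/7 = 343/7 = 49, a_8 = floor((54 + 51)/49) = 2.
  m_9 = 49*2 - 51 = 47, d_9 = (2944 - 47^2)/49 = 735/49 = 15, a_9 = floor((54 + 47)/15) = 6.
  m_10 = 15*6 - 47 = 43, d_10 = (2944 - 43^2)/15 = 1095/15 = 73, a_10 = floor((54 + 43)/73) = 1.
  m_11 = 73*1 - 43 = 30, d_11 = (2944 - 30^2)/73 = 2044/73 = 28, a_11 = floor((54 + 30)/28) = 3.
  m_12 = 28*3 - 30 = 54, d_12 = (2944 - 54^2)/28 = 28/28 = 1, a_12 = floor((54 + 54)/1) = 108.
  m_13 = 1*108 - 54 = 54, d_13 = (2944 - 54^2)/1 = 28/1 = 28: (m_13, d_13) = (m_1, d_1) = (54, 28), so from here the quotients repeat a_1, ..., a_12; the period length is 12.
Hence the expansion of sqrt(2944) is a_0 = 54 followed by the repeating block 3, 1, 6, 2, 15, 27, 15, 2, 6, 1, 3, 108 (period 12).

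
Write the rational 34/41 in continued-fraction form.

Run the Euclidean algorithm on 34 and 41; the successive quotients are the partial quotients a_0, a_1, ... (each step inverts the fractional part left over by the previous one):
  34 = 0*41 + 34, so a_0 = 0.
  41 = 1*34 + 7, so a_1 = 1.
  34 = 4*7 + 6, so a_2 = 4.
  7 = 1*6 + 1, so a_3 = 1.
  6 = 6*1 + 0, so a_4 = 6.
The remainder reaches 0 after 5 divisions, so the expansion has 5 partial quotients, read off in order.

[0; 1, 4, 1, 6]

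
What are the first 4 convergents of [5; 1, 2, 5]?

5/1, 6/1, 17/3, 91/16

Using the convergent recurrence p_i = a_i*p_{i-1} + p_{i-2}, q_i = a_i*q_{i-1} + q_{i-2} with p_{-2}=0, p_{-1}=1, q_{-2}=1, q_{-1}=0:
  i=0: a_0=5, p_0 = 5*1 + 0 = 5, q_0 = 5*0 + 1 = 1.
  i=1: a_1=1, p_1 = 1*5 + 1 = 6, q_1 = 1*1 + 0 = 1.
  i=2: a_2=2, p_2 = 2*6 + 5 = 17, q_2 = 2*1 + 1 = 3.
  i=3: a_3=5, p_3 = 5*17 + 6 = 91, q_3 = 5*3 + 1 = 16.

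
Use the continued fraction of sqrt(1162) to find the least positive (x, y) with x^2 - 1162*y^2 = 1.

(x, y) = (22616173, 663462)

First expand sqrt(1162) as a continued fraction. With x_i = (sqrt(1162) + m_i)/d_i and (m_0, d_0) = (0, 1): a_0 = floor(sqrt(1162)) = 34, since 34^2 = 1156 <= 1162 < 1225 = 35^2.
Iterate m_{i+1} = d_i*a_i - m_i, d_{i+1} = (1162 - m_{i+1}^2)/d_i, a_{i+1} = floor((a_0 + m_{i+1})/d_{i+1}):
  m_1 = 1*34 - 0 = 34, d_1 = (1162 - 34^2)/1 = 6/1 = 6, a_1 = floor((34 + 34)/6) = 11.
  m_2 = 6*11 - 34 = 32, d_2 = (1162 - 32^2)/6 = 138/6 = 23, a_2 = floor((34 + 32)/23) = 2.
  m_3 = 23*2 - 32 = 14, d_3 = (1162 - 14^2)/23 = 966/23 = 42, a_3 = floor((34 + 14)/42) = 1.
  m_4 = 42*1 - 14 = 28, d_4 = (1162 - 28^2)/42 = 378/42 = 9, a_4 = floor((34 + 28)/9) = 6.
  m_5 = 9*6 - 28 = 26, d_5 = (1162 - 26^2)/9 = 486/9 = 54, a_5 = floor((34 + 26)/54) = 1.
  m_6 = 54*1 - 26 = 28, d_6 = (1162 - 28^2)/54 = 378/54 = 7, a_6 = floor((34 + 28)/7) = 8.
  m_7 = 7*8 - 28 = 28, d_7 = (1162 - 28^2)/7 = 378/7 = 54, a_7 = floor((34 + 28)/54) = 1.
  m_8 = 54*1 - 28 = 26, d_8 = (1162 - 26^2)/54 = 486/54 = 9, a_8 = floor((34 + 26)/9) = 6.
  m_9 = 9*6 - 26 = 28, d_9 = (1162 - 28^2)/9 = 378/9 = 42, a_9 = floor((34 + 28)/42) = 1.
  m_10 = 42*1 - 28 = 14, d_10 = (1162 - 14^2)/42 = 966/42 = 23, a_10 = floor((34 + 14)/23) = 2.
  m_11 = 23*2 - 14 = 32, d_11 = (1162 - 32^2)/23 = 138/23 = 6, a_11 = floor((34 + 32)/6) = 11.
  m_12 = 6*11 - 32 = 34, d_12 = (1162 - 34^2)/6 = 6/6 = 1, a_12 = floor((34 + 34)/1) = 68.
  m_13 = 1*68 - 34 = 34, d_13 = (1162 - 34^2)/1 = 6/1 = 6: (m_13, d_13) = (m_1, d_1) = (34, 6), so from here the quotients repeat a_1, ..., a_12; the period length is 12.
So sqrt(1162) = [34; (11, 2, 1, 6, 1, 8, 1, 6, 1, 2, 11, 68)] with period length k = 12.
k is even, so the fundamental solution of x^2 - 1162y^2 = 1 is (p_{k-1}, q_{k-1}) = (p_11, q_11); compute convergents through index 11.
Convergents (p_i = a_i*p_{i-1} + p_{i-2}, q_i = a_i*q_{i-1} + q_{i-2} with p_{-2}=0, p_{-1}=1, q_{-2}=1, q_{-1}=0):
  i=0: a_0=34, p_0 = 34*1 + 0 = 34, q_0 = 34*0 + 1 = 1.
  i=1: a_1=11, p_1 = 11*34 + 1 = 375, q_1 = 11*1 + 0 = 11.
  i=2: a_2=2, p_2 = 2*375 + 34 = 784, q_2 = 2*11 + 1 = 23.
  i=3: a_3=1, p_3 = 1*784 + 375 = 1159, q_3 = 1*23 + 11 = 34.
  i=4: a_4=6, p_4 = 6*1159 + 784 = 7738, q_4 = 6*34 + 23 = 227.
  i=5: a_5=1, p_5 = 1*7738 + 1159 = 8897, q_5 = 1*227 + 34 = 261.
  i=6: a_6=8, p_6 = 8*8897 + 7738 = 78914, q_6 = 8*261 + 227 = 2315.
  i=7: a_7=1, p_7 = 1*78914 + 8897 = 87811, q_7 = 1*2315 + 261 = 2576.
  i=8: a_8=6, p_8 = 6*87811 + 78914 = 605780, q_8 = 6*2576 + 2315 = 17771.
  i=9: a_9=1, p_9 = 1*605780 + 87811 = 693591, q_9 = 1*17771 + 2576 = 20347.
  i=10: a_10=2, p_10 = 2*693591 + 605780 = 1992962, q_10 = 2*20347 + 17771 = 58465.
  i=11: a_11=11, p_11 = 11*1992962 + 693591 = 22616173, q_11 = 11*58465 + 20347 = 663462.
Check: 22616173^2 - 1162*663462^2 = 511491281165929 - 511491281165928 = 1, so (x, y) = (22616173, 663462) solves the equation, and by the theorem it is the least positive solution.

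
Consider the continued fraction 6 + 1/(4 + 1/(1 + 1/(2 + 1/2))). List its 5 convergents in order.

Using the convergent recurrence p_i = a_i*p_{i-1} + p_{i-2}, q_i = a_i*q_{i-1} + q_{i-2} with p_{-2}=0, p_{-1}=1, q_{-2}=1, q_{-1}=0:
  i=0: a_0=6, p_0 = 6*1 + 0 = 6, q_0 = 6*0 + 1 = 1.
  i=1: a_1=4, p_1 = 4*6 + 1 = 25, q_1 = 4*1 + 0 = 4.
  i=2: a_2=1, p_2 = 1*25 + 6 = 31, q_2 = 1*4 + 1 = 5.
  i=3: a_3=2, p_3 = 2*31 + 25 = 87, q_3 = 2*5 + 4 = 14.
  i=4: a_4=2, p_4 = 2*87 + 31 = 205, q_4 = 2*14 + 5 = 33.

6/1, 25/4, 31/5, 87/14, 205/33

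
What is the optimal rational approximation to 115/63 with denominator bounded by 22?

Expand x = 115/63 as a continued fraction with the Euclidean algorithm:
  115 = 1*63 + 52, so a_0 = 1.
  63 = 1*52 + 11, so a_1 = 1.
  52 = 4*11 + 8, so a_2 = 4.
  11 = 1*8 + 3, so a_3 = 1.
  8 = 2*3 + 2, so a_4 = 2.
  3 = 1*2 + 1, so a_5 = 1.
  2 = 2*1 + 0, so a_6 = 2.
so x = [1; 1, 4, 1, 2, 1, 2].
Convergents (p_i = a_i*p_{i-1} + p_{i-2}, q_i = a_i*q_{i-1} + q_{i-2} with p_{-2}=0, p_{-1}=1, q_{-2}=1, q_{-1}=0), until the denominator exceeds 22:
  i=0: a_0=1, p_0 = 1*1 + 0 = 1, q_0 = 1*0 + 1 = 1.
  i=1: a_1=1, p_1 = 1*1 + 1 = 2, q_1 = 1*1 + 0 = 1.
  i=2: a_2=4, p_2 = 4*2 + 1 = 9, q_2 = 4*1 + 1 = 5.
  i=3: a_3=1, p_3 = 1*9 + 2 = 11, q_3 = 1*5 + 1 = 6.
  i=4: a_4=2, p_4 = 2*11 + 9 = 31, q_4 = 2*6 + 5 = 17.
  i=5: a_5=1, p_5 = 1*31 + 11 = 42, q_5 = 1*17 + 6 = 23.
q_5 = 23 > 22, so the last convergent with denominator <= 22 is p_4/q_4 = 31/17.
The closest fraction with denominator <= 22 is either p_4/q_4 or the intermediate fraction (k*p_4 + p_3)/(k*q_4 + q_3) with the largest k >= 1 whose denominator stays <= 22; these approach x as k grows, and every other convergent or intermediate fraction in range is farther away.
Largest k: floor((22 - q_3)/q_4) = floor((22 - 6)/17) = 0.
Since k = 0, no intermediate fraction beyond p_4/q_4 has denominator <= 22, so the convergent 31/17 is the closest (its error is |115*17 - 31*63|/(63*17) = 2/1071).

31/17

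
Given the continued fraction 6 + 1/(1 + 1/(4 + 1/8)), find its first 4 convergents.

6/1, 7/1, 34/5, 279/41

Using the convergent recurrence p_i = a_i*p_{i-1} + p_{i-2}, q_i = a_i*q_{i-1} + q_{i-2} with p_{-2}=0, p_{-1}=1, q_{-2}=1, q_{-1}=0:
  i=0: a_0=6, p_0 = 6*1 + 0 = 6, q_0 = 6*0 + 1 = 1.
  i=1: a_1=1, p_1 = 1*6 + 1 = 7, q_1 = 1*1 + 0 = 1.
  i=2: a_2=4, p_2 = 4*7 + 6 = 34, q_2 = 4*1 + 1 = 5.
  i=3: a_3=8, p_3 = 8*34 + 7 = 279, q_3 = 8*5 + 1 = 41.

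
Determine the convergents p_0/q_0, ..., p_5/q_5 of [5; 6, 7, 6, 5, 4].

Using the convergent recurrence p_i = a_i*p_{i-1} + p_{i-2}, q_i = a_i*q_{i-1} + q_{i-2} with p_{-2}=0, p_{-1}=1, q_{-2}=1, q_{-1}=0:
  i=0: a_0=5, p_0 = 5*1 + 0 = 5, q_0 = 5*0 + 1 = 1.
  i=1: a_1=6, p_1 = 6*5 + 1 = 31, q_1 = 6*1 + 0 = 6.
  i=2: a_2=7, p_2 = 7*31 + 5 = 222, q_2 = 7*6 + 1 = 43.
  i=3: a_3=6, p_3 = 6*222 + 31 = 1363, q_3 = 6*43 + 6 = 264.
  i=4: a_4=5, p_4 = 5*1363 + 222 = 7037, q_4 = 5*264 + 43 = 1363.
  i=5: a_5=4, p_5 = 4*7037 + 1363 = 29511, q_5 = 4*1363 + 264 = 5716.

5/1, 31/6, 222/43, 1363/264, 7037/1363, 29511/5716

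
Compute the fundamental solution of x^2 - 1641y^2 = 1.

(x, y) = (4375, 108)

First expand sqrt(1641) as a continued fraction. With x_i = (sqrt(1641) + m_i)/d_i and (m_0, d_0) = (0, 1): a_0 = floor(sqrt(1641)) = 40, since 40^2 = 1600 <= 1641 < 1681 = 41^2.
Iterate m_{i+1} = d_i*a_i - m_i, d_{i+1} = (1641 - m_{i+1}^2)/d_i, a_{i+1} = floor((a_0 + m_{i+1})/d_{i+1}):
  m_1 = 1*40 - 0 = 40, d_1 = (1641 - 40^2)/1 = 41/1 = 41, a_1 = floor((40 + 40)/41) = 1.
  m_2 = 41*1 - 40 = 1, d_2 = (1641 - 1^2)/41 = 1640/41 = 40, a_2 = floor((40 + 1)/40) = 1.
  m_3 = 40*1 - 1 = 39, d_3 = (1641 - 39^2)/40 = 120/40 = 3, a_3 = floor((40 + 39)/3) = 26.
  m_4 = 3*26 - 39 = 39, d_4 = (1641 - 39^2)/3 = 120/3 = 40, a_4 = floor((40 + 39)/40) = 1.
  m_5 = 40*1 - 39 = 1, d_5 = (1641 - 1^2)/40 = 1640/40 = 41, a_5 = floor((40 + 1)/41) = 1.
  m_6 = 41*1 - 1 = 40, d_6 = (1641 - 40^2)/41 = 41/41 = 1, a_6 = floor((40 + 40)/1) = 80.
  m_7 = 1*80 - 40 = 40, d_7 = (1641 - 40^2)/1 = 41/1 = 41: (m_7, d_7) = (m_1, d_1) = (40, 41), so from here the quotients repeat a_1, ..., a_6; the period length is 6.
So sqrt(1641) = [40; (1, 1, 26, 1, 1, 80)] with period length k = 6.
k is even, so the fundamental solution of x^2 - 1641y^2 = 1 is (p_{k-1}, q_{k-1}) = (p_5, q_5); compute convergents through index 5.
Convergents (p_i = a_i*p_{i-1} + p_{i-2}, q_i = a_i*q_{i-1} + q_{i-2} with p_{-2}=0, p_{-1}=1, q_{-2}=1, q_{-1}=0):
  i=0: a_0=40, p_0 = 40*1 + 0 = 40, q_0 = 40*0 + 1 = 1.
  i=1: a_1=1, p_1 = 1*40 + 1 = 41, q_1 = 1*1 + 0 = 1.
  i=2: a_2=1, p_2 = 1*41 + 40 = 81, q_2 = 1*1 + 1 = 2.
  i=3: a_3=26, p_3 = 26*81 + 41 = 2147, q_3 = 26*2 + 1 = 53.
  i=4: a_4=1, p_4 = 1*2147 + 81 = 2228, q_4 = 1*53 + 2 = 55.
  i=5: a_5=1, p_5 = 1*2228 + 2147 = 4375, q_5 = 1*55 + 53 = 108.
Check: 4375^2 - 1641*108^2 = 19140625 - 19140624 = 1, so (x, y) = (4375, 108) solves the equation, and by the theorem it is the least positive solution.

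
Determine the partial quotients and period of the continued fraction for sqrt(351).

[18; (1, 2, 1, 3, 2, 2, 2, 3, 1, 2, 1, 36)]

Write x_i = (sqrt(351) + m_i)/d_i with (m_0, d_0) = (0, 1). a_0 = floor(sqrt(351)) = 18, since 18^2 = 324 <= 351 < 361 = 19^2.
Iterate m_{i+1} = d_i*a_i - m_i, d_{i+1} = (351 - m_{i+1}^2)/d_i, a_{i+1} = floor((a_0 + m_{i+1})/d_{i+1}):
  m_1 = 1*18 - 0 = 18, d_1 = (351 - 18^2)/1 = 27/1 = 27, a_1 = floor((18 + 18)/27) = 1.
  m_2 = 27*1 - 18 = 9, d_2 = (351 - 9^2)/27 = 270/27 = 10, a_2 = floor((18 + 9)/10) = 2.
  m_3 = 10*2 - 9 = 11, d_3 = (351 - 11^2)/10 = 230/10 = 23, a_3 = floor((18 + 11)/23) = 1.
  m_4 = 23*1 - 11 = 12, d_4 = (351 - 12^2)/23 = 207/23 = 9, a_4 = floor((18 + 12)/9) = 3.
  m_5 = 9*3 - 12 = 15, d_5 = (351 - 15^2)/9 = 126/9 = 14, a_5 = floor((18 + 15)/14) = 2.
  m_6 = 14*2 - 15 = 13, d_6 = (351 - 13^2)/14 = 182/14 = 13, a_6 = floor((18 + 13)/13) = 2.
  m_7 = 13*2 - 13 = 13, d_7 = (351 - 13^2)/13 = 182/13 = 14, a_7 = floor((18 + 13)/14) = 2.
  m_8 = 14*2 - 13 = 15, d_8 = (351 - 15^2)/14 = 126/14 = 9, a_8 = floor((18 + 15)/9) = 3.
  m_9 = 9*3 - 15 = 12, d_9 = (351 - 12^2)/9 = 207/9 = 23, a_9 = floor((18 + 12)/23) = 1.
  m_10 = 23*1 - 12 = 11, d_10 = (351 - 11^2)/23 = 230/23 = 10, a_10 = floor((18 + 11)/10) = 2.
  m_11 = 10*2 - 11 = 9, d_11 = (351 - 9^2)/10 = 270/10 = 27, a_11 = floor((18 + 9)/27) = 1.
  m_12 = 27*1 - 9 = 18, d_12 = (351 - 18^2)/27 = 27/27 = 1, a_12 = floor((18 + 18)/1) = 36.
  m_13 = 1*36 - 18 = 18, d_13 = (351 - 18^2)/1 = 27/1 = 27: (m_13, d_13) = (m_1, d_1) = (18, 27), so from here the quotients repeat a_1, ..., a_12; the period length is 12.
Hence the expansion of sqrt(351) is a_0 = 18 followed by the repeating block 1, 2, 1, 3, 2, 2, 2, 3, 1, 2, 1, 36 (period 12).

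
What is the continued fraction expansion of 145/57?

[2; 1, 1, 5, 5]

Run the Euclidean algorithm on 145 and 57; the successive quotients are the partial quotients a_0, a_1, ... (each step inverts the fractional part left over by the previous one):
  145 = 2*57 + 31, so a_0 = 2.
  57 = 1*31 + 26, so a_1 = 1.
  31 = 1*26 + 5, so a_2 = 1.
  26 = 5*5 + 1, so a_3 = 5.
  5 = 5*1 + 0, so a_4 = 5.
The remainder reaches 0 after 5 divisions, so the expansion has 5 partial quotients, read off in order.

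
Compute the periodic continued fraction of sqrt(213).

[14; (1, 1, 2, 6, 1, 8, 1, 6, 2, 1, 1, 28)]

Write x_i = (sqrt(213) + m_i)/d_i with (m_0, d_0) = (0, 1). a_0 = floor(sqrt(213)) = 14, since 14^2 = 196 <= 213 < 225 = 15^2.
Iterate m_{i+1} = d_i*a_i - m_i, d_{i+1} = (213 - m_{i+1}^2)/d_i, a_{i+1} = floor((a_0 + m_{i+1})/d_{i+1}):
  m_1 = 1*14 - 0 = 14, d_1 = (213 - 14^2)/1 = 17/1 = 17, a_1 = floor((14 + 14)/17) = 1.
  m_2 = 17*1 - 14 = 3, d_2 = (213 - 3^2)/17 = 204/17 = 12, a_2 = floor((14 + 3)/12) = 1.
  m_3 = 12*1 - 3 = 9, d_3 = (213 - 9^2)/12 = 132/12 = 11, a_3 = floor((14 + 9)/11) = 2.
  m_4 = 11*2 - 9 = 13, d_4 = (213 - 13^2)/11 = 44/11 = 4, a_4 = floor((14 + 13)/4) = 6.
  m_5 = 4*6 - 13 = 11, d_5 = (213 - 11^2)/4 = 92/4 = 23, a_5 = floor((14 + 11)/23) = 1.
  m_6 = 23*1 - 11 = 12, d_6 = (213 - 12^2)/23 = 69/23 = 3, a_6 = floor((14 + 12)/3) = 8.
  m_7 = 3*8 - 12 = 12, d_7 = (213 - 12^2)/3 = 69/3 = 23, a_7 = floor((14 + 12)/23) = 1.
  m_8 = 23*1 - 12 = 11, d_8 = (213 - 11^2)/23 = 92/23 = 4, a_8 = floor((14 + 11)/4) = 6.
  m_9 = 4*6 - 11 = 13, d_9 = (213 - 13^2)/4 = 44/4 = 11, a_9 = floor((14 + 13)/11) = 2.
  m_10 = 11*2 - 13 = 9, d_10 = (213 - 9^2)/11 = 132/11 = 12, a_10 = floor((14 + 9)/12) = 1.
  m_11 = 12*1 - 9 = 3, d_11 = (213 - 3^2)/12 = 204/12 = 17, a_11 = floor((14 + 3)/17) = 1.
  m_12 = 17*1 - 3 = 14, d_12 = (213 - 14^2)/17 = 17/17 = 1, a_12 = floor((14 + 14)/1) = 28.
  m_13 = 1*28 - 14 = 14, d_13 = (213 - 14^2)/1 = 17/1 = 17: (m_13, d_13) = (m_1, d_1) = (14, 17), so from here the quotients repeat a_1, ..., a_12; the period length is 12.
Hence the expansion of sqrt(213) is a_0 = 14 followed by the repeating block 1, 1, 2, 6, 1, 8, 1, 6, 2, 1, 1, 28 (period 12).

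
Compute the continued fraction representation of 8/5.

[1; 1, 1, 2]

Run the Euclidean algorithm on 8 and 5; the successive quotients are the partial quotients a_0, a_1, ... (each step inverts the fractional part left over by the previous one):
  8 = 1*5 + 3, so a_0 = 1.
  5 = 1*3 + 2, so a_1 = 1.
  3 = 1*2 + 1, so a_2 = 1.
  2 = 2*1 + 0, so a_3 = 2.
The remainder reaches 0 after 4 divisions, so the expansion has 4 partial quotients, read off in order.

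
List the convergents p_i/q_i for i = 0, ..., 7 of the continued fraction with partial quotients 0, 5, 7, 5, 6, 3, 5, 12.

0/1, 1/5, 7/36, 36/185, 223/1146, 705/3623, 3748/19261, 45681/234755

Using the convergent recurrence p_i = a_i*p_{i-1} + p_{i-2}, q_i = a_i*q_{i-1} + q_{i-2} with p_{-2}=0, p_{-1}=1, q_{-2}=1, q_{-1}=0:
  i=0: a_0=0, p_0 = 0*1 + 0 = 0, q_0 = 0*0 + 1 = 1.
  i=1: a_1=5, p_1 = 5*0 + 1 = 1, q_1 = 5*1 + 0 = 5.
  i=2: a_2=7, p_2 = 7*1 + 0 = 7, q_2 = 7*5 + 1 = 36.
  i=3: a_3=5, p_3 = 5*7 + 1 = 36, q_3 = 5*36 + 5 = 185.
  i=4: a_4=6, p_4 = 6*36 + 7 = 223, q_4 = 6*185 + 36 = 1146.
  i=5: a_5=3, p_5 = 3*223 + 36 = 705, q_5 = 3*1146 + 185 = 3623.
  i=6: a_6=5, p_6 = 5*705 + 223 = 3748, q_6 = 5*3623 + 1146 = 19261.
  i=7: a_7=12, p_7 = 12*3748 + 705 = 45681, q_7 = 12*19261 + 3623 = 234755.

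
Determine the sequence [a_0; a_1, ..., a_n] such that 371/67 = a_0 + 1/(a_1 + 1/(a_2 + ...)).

Run the Euclidean algorithm on 371 and 67; the successive quotients are the partial quotients a_0, a_1, ... (each step inverts the fractional part left over by the previous one):
  371 = 5*67 + 36, so a_0 = 5.
  67 = 1*36 + 31, so a_1 = 1.
  36 = 1*31 + 5, so a_2 = 1.
  31 = 6*5 + 1, so a_3 = 6.
  5 = 5*1 + 0, so a_4 = 5.
The remainder reaches 0 after 5 divisions, so the expansion has 5 partial quotients, read off in order.

[5; 1, 1, 6, 5]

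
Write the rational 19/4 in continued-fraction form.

[4; 1, 3]

Run the Euclidean algorithm on 19 and 4; the successive quotients are the partial quotients a_0, a_1, ... (each step inverts the fractional part left over by the previous one):
  19 = 4*4 + 3, so a_0 = 4.
  4 = 1*3 + 1, so a_1 = 1.
  3 = 3*1 + 0, so a_2 = 3.
The remainder reaches 0 after 3 divisions, so the expansion has 3 partial quotients, read off in order.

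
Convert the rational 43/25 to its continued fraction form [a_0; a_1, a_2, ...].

Run the Euclidean algorithm on 43 and 25; the successive quotients are the partial quotients a_0, a_1, ... (each step inverts the fractional part left over by the previous one):
  43 = 1*25 + 18, so a_0 = 1.
  25 = 1*18 + 7, so a_1 = 1.
  18 = 2*7 + 4, so a_2 = 2.
  7 = 1*4 + 3, so a_3 = 1.
  4 = 1*3 + 1, so a_4 = 1.
  3 = 3*1 + 0, so a_5 = 3.
The remainder reaches 0 after 6 divisions, so the expansion has 6 partial quotients, read off in order.

[1; 1, 2, 1, 1, 3]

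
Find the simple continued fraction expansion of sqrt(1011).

[31; (1, 3, 1, 9, 1, 3, 1, 62)]

Write x_i = (sqrt(1011) + m_i)/d_i with (m_0, d_0) = (0, 1). a_0 = floor(sqrt(1011)) = 31, since 31^2 = 961 <= 1011 < 1024 = 32^2.
Iterate m_{i+1} = d_i*a_i - m_i, d_{i+1} = (1011 - m_{i+1}^2)/d_i, a_{i+1} = floor((a_0 + m_{i+1})/d_{i+1}):
  m_1 = 1*31 - 0 = 31, d_1 = (1011 - 31^2)/1 = 50/1 = 50, a_1 = floor((31 + 31)/50) = 1.
  m_2 = 50*1 - 31 = 19, d_2 = (1011 - 19^2)/50 = 650/50 = 13, a_2 = floor((31 + 19)/13) = 3.
  m_3 = 13*3 - 19 = 20, d_3 = (1011 - 20^2)/13 = 611/13 = 47, a_3 = floor((31 + 20)/47) = 1.
  m_4 = 47*1 - 20 = 27, d_4 = (1011 - 27^2)/47 = 282/47 = 6, a_4 = floor((31 + 27)/6) = 9.
  m_5 = 6*9 - 27 = 27, d_5 = (1011 - 27^2)/6 = 282/6 = 47, a_5 = floor((31 + 27)/47) = 1.
  m_6 = 47*1 - 27 = 20, d_6 = (1011 - 20^2)/47 = 611/47 = 13, a_6 = floor((31 + 20)/13) = 3.
  m_7 = 13*3 - 20 = 19, d_7 = (1011 - 19^2)/13 = 650/13 = 50, a_7 = floor((31 + 19)/50) = 1.
  m_8 = 50*1 - 19 = 31, d_8 = (1011 - 31^2)/50 = 50/50 = 1, a_8 = floor((31 + 31)/1) = 62.
  m_9 = 1*62 - 31 = 31, d_9 = (1011 - 31^2)/1 = 50/1 = 50: (m_9, d_9) = (m_1, d_1) = (31, 50), so from here the quotients repeat a_1, ..., a_8; the period length is 8.
Hence the expansion of sqrt(1011) is a_0 = 31 followed by the repeating block 1, 3, 1, 9, 1, 3, 1, 62 (period 8).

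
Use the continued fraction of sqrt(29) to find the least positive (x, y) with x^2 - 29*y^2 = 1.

(x, y) = (9801, 1820)

First expand sqrt(29) as a continued fraction. With x_i = (sqrt(29) + m_i)/d_i and (m_0, d_0) = (0, 1): a_0 = floor(sqrt(29)) = 5, since 5^2 = 25 <= 29 < 36 = 6^2.
Iterate m_{i+1} = d_i*a_i - m_i, d_{i+1} = (29 - m_{i+1}^2)/d_i, a_{i+1} = floor((a_0 + m_{i+1})/d_{i+1}):
  m_1 = 1*5 - 0 = 5, d_1 = (29 - 5^2)/1 = 4/1 = 4, a_1 = floor((5 + 5)/4) = 2.
  m_2 = 4*2 - 5 = 3, d_2 = (29 - 3^2)/4 = 20/4 = 5, a_2 = floor((5 + 3)/5) = 1.
  m_3 = 5*1 - 3 = 2, d_3 = (29 - 2^2)/5 = 25/5 = 5, a_3 = floor((5 + 2)/5) = 1.
  m_4 = 5*1 - 2 = 3, d_4 = (29 - 3^2)/5 = 20/5 = 4, a_4 = floor((5 + 3)/4) = 2.
  m_5 = 4*2 - 3 = 5, d_5 = (29 - 5^2)/4 = 4/4 = 1, a_5 = floor((5 + 5)/1) = 10.
  m_6 = 1*10 - 5 = 5, d_6 = (29 - 5^2)/1 = 4/1 = 4: (m_6, d_6) = (m_1, d_1) = (5, 4), so from here the quotients repeat a_1, ..., a_5; the period length is 5.
So sqrt(29) = [5; (2, 1, 1, 2, 10)] with period length k = 5.
k is odd, so (p_{k-1}, q_{k-1}) only solves x^2 - 29y^2 = -1 and the fundamental solution of x^2 - 29y^2 = 1 is (p_{2k-1}, q_{2k-1}) = (p_9, q_9); compute convergents through index 9, running through the period twice.
Convergents (p_i = a_i*p_{i-1} + p_{i-2}, q_i = a_i*q_{i-1} + q_{i-2} with p_{-2}=0, p_{-1}=1, q_{-2}=1, q_{-1}=0):
  i=0: a_0=5, p_0 = 5*1 + 0 = 5, q_0 = 5*0 + 1 = 1.
  i=1: a_1=2, p_1 = 2*5 + 1 = 11, q_1 = 2*1 + 0 = 2.
  i=2: a_2=1, p_2 = 1*11 + 5 = 16, q_2 = 1*2 + 1 = 3.
  i=3: a_3=1, p_3 = 1*16 + 11 = 27, q_3 = 1*3 + 2 = 5.
  i=4: a_4=2, p_4 = 2*27 + 16 = 70, q_4 = 2*5 + 3 = 13.
  i=5: a_5=10, p_5 = 10*70 + 27 = 727, q_5 = 10*13 + 5 = 135.
  i=6: a_6=2, p_6 = 2*727 + 70 = 1524, q_6 = 2*135 + 13 = 283.
  i=7: a_7=1, p_7 = 1*1524 + 727 = 2251, q_7 = 1*283 + 135 = 418.
  i=8: a_8=1, p_8 = 1*2251 + 1524 = 3775, q_8 = 1*418 + 283 = 701.
  i=9: a_9=2, p_9 = 2*3775 + 2251 = 9801, q_9 = 2*701 + 418 = 1820.
Indeed p_4^2 - 29*q_4^2 = 4900 - 4901 = -1, not +1.
Check: 9801^2 - 29*1820^2 = 96059601 - 96059600 = 1, so (x, y) = (9801, 1820) solves the equation, and by the theorem it is the least positive solution.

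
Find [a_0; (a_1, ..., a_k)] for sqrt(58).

[7; (1, 1, 1, 1, 1, 1, 14)]

Write x_i = (sqrt(58) + m_i)/d_i with (m_0, d_0) = (0, 1). a_0 = floor(sqrt(58)) = 7, since 7^2 = 49 <= 58 < 64 = 8^2.
Iterate m_{i+1} = d_i*a_i - m_i, d_{i+1} = (58 - m_{i+1}^2)/d_i, a_{i+1} = floor((a_0 + m_{i+1})/d_{i+1}):
  m_1 = 1*7 - 0 = 7, d_1 = (58 - 7^2)/1 = 9/1 = 9, a_1 = floor((7 + 7)/9) = 1.
  m_2 = 9*1 - 7 = 2, d_2 = (58 - 2^2)/9 = 54/9 = 6, a_2 = floor((7 + 2)/6) = 1.
  m_3 = 6*1 - 2 = 4, d_3 = (58 - 4^2)/6 = 42/6 = 7, a_3 = floor((7 + 4)/7) = 1.
  m_4 = 7*1 - 4 = 3, d_4 = (58 - 3^2)/7 = 49/7 = 7, a_4 = floor((7 + 3)/7) = 1.
  m_5 = 7*1 - 3 = 4, d_5 = (58 - 4^2)/7 = 42/7 = 6, a_5 = floor((7 + 4)/6) = 1.
  m_6 = 6*1 - 4 = 2, d_6 = (58 - 2^2)/6 = 54/6 = 9, a_6 = floor((7 + 2)/9) = 1.
  m_7 = 9*1 - 2 = 7, d_7 = (58 - 7^2)/9 = 9/9 = 1, a_7 = floor((7 + 7)/1) = 14.
  m_8 = 1*14 - 7 = 7, d_8 = (58 - 7^2)/1 = 9/1 = 9: (m_8, d_8) = (m_1, d_1) = (7, 9), so from here the quotients repeat a_1, ..., a_7; the period length is 7.
Hence the expansion of sqrt(58) is a_0 = 7 followed by the repeating block 1, 1, 1, 1, 1, 1, 14 (period 7).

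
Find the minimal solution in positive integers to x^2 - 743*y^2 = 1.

(x, y) = (714024, 26195)

First expand sqrt(743) as a continued fraction. With x_i = (sqrt(743) + m_i)/d_i and (m_0, d_0) = (0, 1): a_0 = floor(sqrt(743)) = 27, since 27^2 = 729 <= 743 < 784 = 28^2.
Iterate m_{i+1} = d_i*a_i - m_i, d_{i+1} = (743 - m_{i+1}^2)/d_i, a_{i+1} = floor((a_0 + m_{i+1})/d_{i+1}):
  m_1 = 1*27 - 0 = 27, d_1 = (743 - 27^2)/1 = 14/1 = 14, a_1 = floor((27 + 27)/14) = 3.
  m_2 = 14*3 - 27 = 15, d_2 = (743 - 15^2)/14 = 518/14 = 37, a_2 = floor((27 + 15)/37) = 1.
  m_3 = 37*1 - 15 = 22, d_3 = (743 - 22^2)/37 = 259/37 = 7, a_3 = floor((27 + 22)/7) = 7.
  m_4 = 7*7 - 22 = 27, d_4 = (743 - 27^2)/7 = 14/7 = 2, a_4 = floor((27 + 27)/2) = 27.
  m_5 = 2*27 - 27 = 27, d_5 = (743 - 27^2)/2 = 14/2 = 7, a_5 = floor((27 + 27)/7) = 7.
  m_6 = 7*7 - 27 = 22, d_6 = (743 - 22^2)/7 = 259/7 = 37, a_6 = floor((27 + 22)/37) = 1.
  m_7 = 37*1 - 22 = 15, d_7 = (743 - 15^2)/37 = 518/37 = 14, a_7 = floor((27 + 15)/14) = 3.
  m_8 = 14*3 - 15 = 27, d_8 = (743 - 27^2)/14 = 14/14 = 1, a_8 = floor((27 + 27)/1) = 54.
  m_9 = 1*54 - 27 = 27, d_9 = (743 - 27^2)/1 = 14/1 = 14: (m_9, d_9) = (m_1, d_1) = (27, 14), so from here the quotients repeat a_1, ..., a_8; the period length is 8.
So sqrt(743) = [27; (3, 1, 7, 27, 7, 1, 3, 54)] with period length k = 8.
k is even, so the fundamental solution of x^2 - 743y^2 = 1 is (p_{k-1}, q_{k-1}) = (p_7, q_7); compute convergents through index 7.
Convergents (p_i = a_i*p_{i-1} + p_{i-2}, q_i = a_i*q_{i-1} + q_{i-2} with p_{-2}=0, p_{-1}=1, q_{-2}=1, q_{-1}=0):
  i=0: a_0=27, p_0 = 27*1 + 0 = 27, q_0 = 27*0 + 1 = 1.
  i=1: a_1=3, p_1 = 3*27 + 1 = 82, q_1 = 3*1 + 0 = 3.
  i=2: a_2=1, p_2 = 1*82 + 27 = 109, q_2 = 1*3 + 1 = 4.
  i=3: a_3=7, p_3 = 7*109 + 82 = 845, q_3 = 7*4 + 3 = 31.
  i=4: a_4=27, p_4 = 27*845 + 109 = 22924, q_4 = 27*31 + 4 = 841.
  i=5: a_5=7, p_5 = 7*22924 + 845 = 161313, q_5 = 7*841 + 31 = 5918.
  i=6: a_6=1, p_6 = 1*161313 + 22924 = 184237, q_6 = 1*5918 + 841 = 6759.
  i=7: a_7=3, p_7 = 3*184237 + 161313 = 714024, q_7 = 3*6759 + 5918 = 26195.
Check: 714024^2 - 743*26195^2 = 509830272576 - 509830272575 = 1, so (x, y) = (714024, 26195) solves the equation, and by the theorem it is the least positive solution.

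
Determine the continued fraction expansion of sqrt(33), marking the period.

[5; (1, 2, 1, 10)]

Write x_i = (sqrt(33) + m_i)/d_i with (m_0, d_0) = (0, 1). a_0 = floor(sqrt(33)) = 5, since 5^2 = 25 <= 33 < 36 = 6^2.
Iterate m_{i+1} = d_i*a_i - m_i, d_{i+1} = (33 - m_{i+1}^2)/d_i, a_{i+1} = floor((a_0 + m_{i+1})/d_{i+1}):
  m_1 = 1*5 - 0 = 5, d_1 = (33 - 5^2)/1 = 8/1 = 8, a_1 = floor((5 + 5)/8) = 1.
  m_2 = 8*1 - 5 = 3, d_2 = (33 - 3^2)/8 = 24/8 = 3, a_2 = floor((5 + 3)/3) = 2.
  m_3 = 3*2 - 3 = 3, d_3 = (33 - 3^2)/3 = 24/3 = 8, a_3 = floor((5 + 3)/8) = 1.
  m_4 = 8*1 - 3 = 5, d_4 = (33 - 5^2)/8 = 8/8 = 1, a_4 = floor((5 + 5)/1) = 10.
  m_5 = 1*10 - 5 = 5, d_5 = (33 - 5^2)/1 = 8/1 = 8: (m_5, d_5) = (m_1, d_1) = (5, 8), so from here the quotients repeat a_1, ..., a_4; the period length is 4.
Hence the expansion of sqrt(33) is a_0 = 5 followed by the repeating block 1, 2, 1, 10 (period 4).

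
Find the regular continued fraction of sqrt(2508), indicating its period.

[50; (12, 1, 1, 24, 1, 1, 12, 100)]

Write x_i = (sqrt(2508) + m_i)/d_i with (m_0, d_0) = (0, 1). a_0 = floor(sqrt(2508)) = 50, since 50^2 = 2500 <= 2508 < 2601 = 51^2.
Iterate m_{i+1} = d_i*a_i - m_i, d_{i+1} = (2508 - m_{i+1}^2)/d_i, a_{i+1} = floor((a_0 + m_{i+1})/d_{i+1}):
  m_1 = 1*50 - 0 = 50, d_1 = (2508 - 50^2)/1 = 8/1 = 8, a_1 = floor((50 + 50)/8) = 12.
  m_2 = 8*12 - 50 = 46, d_2 = (2508 - 46^2)/8 = 392/8 = 49, a_2 = floor((50 + 46)/49) = 1.
  m_3 = 49*1 - 46 = 3, d_3 = (2508 - 3^2)/49 = 2499/49 = 51, a_3 = floor((50 + 3)/51) = 1.
  m_4 = 51*1 - 3 = 48, d_4 = (2508 - 48^2)/51 = 204/51 = 4, a_4 = floor((50 + 48)/4) = 24.
  m_5 = 4*24 - 48 = 48, d_5 = (2508 - 48^2)/4 = 204/4 = 51, a_5 = floor((50 + 48)/51) = 1.
  m_6 = 51*1 - 48 = 3, d_6 = (2508 - 3^2)/51 = 2499/51 = 49, a_6 = floor((50 + 3)/49) = 1.
  m_7 = 49*1 - 3 = 46, d_7 = (2508 - 46^2)/49 = 392/49 = 8, a_7 = floor((50 + 46)/8) = 12.
  m_8 = 8*12 - 46 = 50, d_8 = (2508 - 50^2)/8 = 8/8 = 1, a_8 = floor((50 + 50)/1) = 100.
  m_9 = 1*100 - 50 = 50, d_9 = (2508 - 50^2)/1 = 8/1 = 8: (m_9, d_9) = (m_1, d_1) = (50, 8), so from here the quotients repeat a_1, ..., a_8; the period length is 8.
Hence the expansion of sqrt(2508) is a_0 = 50 followed by the repeating block 12, 1, 1, 24, 1, 1, 12, 100 (period 8).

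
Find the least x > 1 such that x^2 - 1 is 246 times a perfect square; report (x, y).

First expand sqrt(246) as a continued fraction. With x_i = (sqrt(246) + m_i)/d_i and (m_0, d_0) = (0, 1): a_0 = floor(sqrt(246)) = 15, since 15^2 = 225 <= 246 < 256 = 16^2.
Iterate m_{i+1} = d_i*a_i - m_i, d_{i+1} = (246 - m_{i+1}^2)/d_i, a_{i+1} = floor((a_0 + m_{i+1})/d_{i+1}):
  m_1 = 1*15 - 0 = 15, d_1 = (246 - 15^2)/1 = 21/1 = 21, a_1 = floor((15 + 15)/21) = 1.
  m_2 = 21*1 - 15 = 6, d_2 = (246 - 6^2)/21 = 210/21 = 10, a_2 = floor((15 + 6)/10) = 2.
  m_3 = 10*2 - 6 = 14, d_3 = (246 - 14^2)/10 = 50/10 = 5, a_3 = floor((15 + 14)/5) = 5.
  m_4 = 5*5 - 14 = 11, d_4 = (246 - 11^2)/5 = 125/5 = 25, a_4 = floor((15 + 11)/25) = 1.
  m_5 = 25*1 - 11 = 14, d_5 = (246 - 14^2)/25 = 50/25 = 2, a_5 = floor((15 + 14)/2) = 14.
  m_6 = 2*14 - 14 = 14, d_6 = (246 - 14^2)/2 = 50/2 = 25, a_6 = floor((15 + 14)/25) = 1.
  m_7 = 25*1 - 14 = 11, d_7 = (246 - 11^2)/25 = 125/25 = 5, a_7 = floor((15 + 11)/5) = 5.
  m_8 = 5*5 - 11 = 14, d_8 = (246 - 14^2)/5 = 50/5 = 10, a_8 = floor((15 + 14)/10) = 2.
  m_9 = 10*2 - 14 = 6, d_9 = (246 - 6^2)/10 = 210/10 = 21, a_9 = floor((15 + 6)/21) = 1.
  m_10 = 21*1 - 6 = 15, d_10 = (246 - 15^2)/21 = 21/21 = 1, a_10 = floor((15 + 15)/1) = 30.
  m_11 = 1*30 - 15 = 15, d_11 = (246 - 15^2)/1 = 21/1 = 21: (m_11, d_11) = (m_1, d_1) = (15, 21), so from here the quotients repeat a_1, ..., a_10; the period length is 10.
So sqrt(246) = [15; (1, 2, 5, 1, 14, 1, 5, 2, 1, 30)] with period length k = 10.
k is even, so the fundamental solution of x^2 - 246y^2 = 1 is (p_{k-1}, q_{k-1}) = (p_9, q_9); compute convergents through index 9.
Convergents (p_i = a_i*p_{i-1} + p_{i-2}, q_i = a_i*q_{i-1} + q_{i-2} with p_{-2}=0, p_{-1}=1, q_{-2}=1, q_{-1}=0):
  i=0: a_0=15, p_0 = 15*1 + 0 = 15, q_0 = 15*0 + 1 = 1.
  i=1: a_1=1, p_1 = 1*15 + 1 = 16, q_1 = 1*1 + 0 = 1.
  i=2: a_2=2, p_2 = 2*16 + 15 = 47, q_2 = 2*1 + 1 = 3.
  i=3: a_3=5, p_3 = 5*47 + 16 = 251, q_3 = 5*3 + 1 = 16.
  i=4: a_4=1, p_4 = 1*251 + 47 = 298, q_4 = 1*16 + 3 = 19.
  i=5: a_5=14, p_5 = 14*298 + 251 = 4423, q_5 = 14*19 + 16 = 282.
  i=6: a_6=1, p_6 = 1*4423 + 298 = 4721, q_6 = 1*282 + 19 = 301.
  i=7: a_7=5, p_7 = 5*4721 + 4423 = 28028, q_7 = 5*301 + 282 = 1787.
  i=8: a_8=2, p_8 = 2*28028 + 4721 = 60777, q_8 = 2*1787 + 301 = 3875.
  i=9: a_9=1, p_9 = 1*60777 + 28028 = 88805, q_9 = 1*3875 + 1787 = 5662.
Check: 88805^2 - 246*5662^2 = 7886328025 - 7886328024 = 1, so (x, y) = (88805, 5662) solves the equation, and by the theorem it is the least positive solution.

(x, y) = (88805, 5662)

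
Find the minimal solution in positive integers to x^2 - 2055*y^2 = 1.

(x, y) = (136, 3)

First expand sqrt(2055) as a continued fraction. With x_i = (sqrt(2055) + m_i)/d_i and (m_0, d_0) = (0, 1): a_0 = floor(sqrt(2055)) = 45, since 45^2 = 2025 <= 2055 < 2116 = 46^2.
Iterate m_{i+1} = d_i*a_i - m_i, d_{i+1} = (2055 - m_{i+1}^2)/d_i, a_{i+1} = floor((a_0 + m_{i+1})/d_{i+1}):
  m_1 = 1*45 - 0 = 45, d_1 = (2055 - 45^2)/1 = 30/1 = 30, a_1 = floor((45 + 45)/30) = 3.
  m_2 = 30*3 - 45 = 45, d_2 = (2055 - 45^2)/30 = 30/30 = 1, a_2 = floor((45 + 45)/1) = 90.
  m_3 = 1*90 - 45 = 45, d_3 = (2055 - 45^2)/1 = 30/1 = 30: (m_3, d_3) = (m_1, d_1) = (45, 30), so from here the quotients repeat a_1, a_2; the period length is 2.
So sqrt(2055) = [45; (3, 90)] with period length k = 2.
k is even, so the fundamental solution of x^2 - 2055y^2 = 1 is (p_{k-1}, q_{k-1}) = (p_1, q_1); compute convergents through index 1.
Convergents (p_i = a_i*p_{i-1} + p_{i-2}, q_i = a_i*q_{i-1} + q_{i-2} with p_{-2}=0, p_{-1}=1, q_{-2}=1, q_{-1}=0):
  i=0: a_0=45, p_0 = 45*1 + 0 = 45, q_0 = 45*0 + 1 = 1.
  i=1: a_1=3, p_1 = 3*45 + 1 = 136, q_1 = 3*1 + 0 = 3.
Check: 136^2 - 2055*3^2 = 18496 - 18495 = 1, so (x, y) = (136, 3) solves the equation, and by the theorem it is the least positive solution.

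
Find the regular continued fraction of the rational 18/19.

[0; 1, 18]

Run the Euclidean algorithm on 18 and 19; the successive quotients are the partial quotients a_0, a_1, ... (each step inverts the fractional part left over by the previous one):
  18 = 0*19 + 18, so a_0 = 0.
  19 = 1*18 + 1, so a_1 = 1.
  18 = 18*1 + 0, so a_2 = 18.
The remainder reaches 0 after 3 divisions, so the expansion has 3 partial quotients, read off in order.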